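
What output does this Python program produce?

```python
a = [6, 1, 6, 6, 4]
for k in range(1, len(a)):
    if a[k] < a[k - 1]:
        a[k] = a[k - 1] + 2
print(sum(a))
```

50

k=1: 1<6, a[1] = 6+2 = 8 → [6, 8, 6, 6, 4]
k=2: 6<8, a[2] = 8+2 = 10 → [6, 8, 10, 6, 4]
k=3: 6<10, a[3] = 10+2 = 12 → [6, 8, 10, 12, 4]
k=4: 4<12, a[4] = 12+2 = 14 → [6, 8, 10, 12, 14]
sum = 50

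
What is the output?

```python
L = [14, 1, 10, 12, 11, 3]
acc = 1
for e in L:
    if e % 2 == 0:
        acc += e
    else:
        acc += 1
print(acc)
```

40

e=14: even, acc = 1+14 = 15
e=1: not even, acc = 15+1 = 16
e=10: even, acc = 16+10 = 26
e=12: even, acc = 26+12 = 38
e=11: not even, acc = 38+1 = 39
e=3: not even, acc = 39+1 = 40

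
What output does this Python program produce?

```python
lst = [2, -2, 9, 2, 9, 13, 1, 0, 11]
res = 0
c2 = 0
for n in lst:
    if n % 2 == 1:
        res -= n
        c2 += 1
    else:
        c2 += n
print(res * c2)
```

-301

n=2: not odd; c2=2
n=-2: not odd; c2=0
n=9: odd, res = 0-9 = -9; c2=1
n=2: not odd; c2=3
n=9: odd, res = (-9)-9 = -18; c2=4
n=13: odd, res = (-18)-13 = -31; c2=5
n=1: odd, res = (-31)-1 = -32; c2=6
n=0: not odd; c2=6
n=11: odd, res = (-32)-11 = -43; c2=7
res*c2 = (-43)*7 = -301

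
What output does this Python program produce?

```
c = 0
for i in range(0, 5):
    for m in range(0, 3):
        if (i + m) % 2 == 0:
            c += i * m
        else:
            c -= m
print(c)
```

i=0,m=0: even sum, c = 0+0 = 0
i=0,m=1: odd sum, c = 0-1 = -1
i=0,m=2: even sum, c = (-1)+0 = -1
i=1,m=0: odd sum, c = (-1)-0 = -1
i=1,m=1: even sum, c = (-1)+1 = 0
i=1,m=2: odd sum, c = 0-2 = -2
i=2,m=0: even sum, c = (-2)+0 = -2
i=2,m=1: odd sum, c = (-2)-1 = -3
i=2,m=2: even sum, c = (-3)+4 = 1
i=3,m=0: odd sum, c = 1-0 = 1
i=3,m=1: even sum, c = 1+3 = 4
i=3,m=2: odd sum, c = 4-2 = 2
i=4,m=0: even sum, c = 2+0 = 2
i=4,m=1: odd sum, c = 2-1 = 1
i=4,m=2: even sum, c = 1+8 = 9

9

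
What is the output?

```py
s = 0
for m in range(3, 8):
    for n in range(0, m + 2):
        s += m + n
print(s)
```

295

m=3,n=0: s = 0+3 = 3
m=3,n=1: s = 3+4 = 7
m=3,n=2: s = 7+5 = 12
m=3,n=3: s = 12+6 = 18
m=3,n=4: s = 18+7 = 25
m=4,n=0: s = 25+4 = 29
m=4,n=1: s = 29+5 = 34
m=4,n=2: s = 34+6 = 40
m=4,n=3: s = 40+7 = 47
m=4,n=4: s = 47+8 = 55
m=4,n=5: s = 55+9 = 64
m=5,n=0: s = 64+5 = 69
m=5,n=1: s = 69+6 = 75
m=5,n=2: s = 75+7 = 82
m=5,n=3: s = 82+8 = 90
m=5,n=4: s = 90+9 = 99
m=5,n=5: s = 99+10 = 109
m=5,n=6: s = 109+11 = 120
m=6,n=0: s = 120+6 = 126
m=6,n=1: s = 126+7 = 133
m=6,n=2: s = 133+8 = 141
m=6,n=3: s = 141+9 = 150
m=6,n=4: s = 150+10 = 160
m=6,n=5: s = 160+11 = 171
m=6,n=6: s = 171+12 = 183
m=6,n=7: s = 183+13 = 196
m=7,n=0: s = 196+7 = 203
m=7,n=1: s = 203+8 = 211
m=7,n=2: s = 211+9 = 220
m=7,n=3: s = 220+10 = 230
m=7,n=4: s = 230+11 = 241
m=7,n=5: s = 241+12 = 253
m=7,n=6: s = 253+13 = 266
m=7,n=7: s = 266+14 = 280
m=7,n=8: s = 280+15 = 295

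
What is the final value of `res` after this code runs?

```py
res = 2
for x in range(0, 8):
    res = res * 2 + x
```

x=0: res = 2*2+0 = 4
x=1: res = 4*2+1 = 9
x=2: res = 9*2+2 = 20
x=3: res = 20*2+3 = 43
x=4: res = 43*2+4 = 90
x=5: res = 90*2+5 = 185
x=6: res = 185*2+6 = 376
x=7: res = 376*2+7 = 759

759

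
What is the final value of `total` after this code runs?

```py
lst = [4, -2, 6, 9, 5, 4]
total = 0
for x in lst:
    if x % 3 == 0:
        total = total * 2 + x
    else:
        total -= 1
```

11

x=4: not %3==0, total = 0-1 = -1
x=-2: not %3==0, total = (-1)-1 = -2
x=6: %3==0, total = (-2)*2+6 = 2
x=9: %3==0, total = 2*2+9 = 13
x=5: not %3==0, total = 13-1 = 12
x=4: not %3==0, total = 12-1 = 11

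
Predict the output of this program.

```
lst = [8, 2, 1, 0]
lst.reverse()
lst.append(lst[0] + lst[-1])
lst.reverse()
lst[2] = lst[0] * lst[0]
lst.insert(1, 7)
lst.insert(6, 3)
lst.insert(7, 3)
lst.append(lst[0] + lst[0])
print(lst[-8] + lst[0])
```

reverse → [0, 1, 2, 8]
append lst[0]+lst[-1] = 0+8 = 8 → [0, 1, 2, 8, 8]
reverse → [8, 8, 2, 1, 0]
lst[2] = lst[0]*lst[0] = 8*8 = 64 → [8, 8, 64, 1, 0]
insert 7 at 1 → [8, 7, 8, 64, 1, 0]
insert 3 at 6 → [8, 7, 8, 64, 1, 0, 3]
insert 3 at 7 → [8, 7, 8, 64, 1, 0, 3, 3]
append lst[0]+lst[0] = 8+8 = 16 → [8, 7, 8, 64, 1, 0, 3, 3, 16]
lst[-8]+lst[0] = 7+8 = 15

15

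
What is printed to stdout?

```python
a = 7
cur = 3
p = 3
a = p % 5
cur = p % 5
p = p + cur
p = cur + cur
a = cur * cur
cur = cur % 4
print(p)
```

6

a = 3%5 = 3
cur = 3%5 = 3
p = 3+3 = 6
p = 3+3 = 6
a = 3*3 = 9
cur = 3%4 = 3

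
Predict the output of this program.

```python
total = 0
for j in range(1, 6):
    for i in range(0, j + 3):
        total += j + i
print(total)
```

180

j=1,i=0: total = 0+1 = 1
j=1,i=1: total = 1+2 = 3
j=1,i=2: total = 3+3 = 6
j=1,i=3: total = 6+4 = 10
j=2,i=0: total = 10+2 = 12
j=2,i=1: total = 12+3 = 15
j=2,i=2: total = 15+4 = 19
j=2,i=3: total = 19+5 = 24
j=2,i=4: total = 24+6 = 30
j=3,i=0: total = 30+3 = 33
j=3,i=1: total = 33+4 = 37
j=3,i=2: total = 37+5 = 42
j=3,i=3: total = 42+6 = 48
j=3,i=4: total = 48+7 = 55
j=3,i=5: total = 55+8 = 63
j=4,i=0: total = 63+4 = 67
j=4,i=1: total = 67+5 = 72
j=4,i=2: total = 72+6 = 78
j=4,i=3: total = 78+7 = 85
j=4,i=4: total = 85+8 = 93
j=4,i=5: total = 93+9 = 102
j=4,i=6: total = 102+10 = 112
j=5,i=0: total = 112+5 = 117
j=5,i=1: total = 117+6 = 123
j=5,i=2: total = 123+7 = 130
j=5,i=3: total = 130+8 = 138
j=5,i=4: total = 138+9 = 147
j=5,i=5: total = 147+10 = 157
j=5,i=6: total = 157+11 = 168
j=5,i=7: total = 168+12 = 180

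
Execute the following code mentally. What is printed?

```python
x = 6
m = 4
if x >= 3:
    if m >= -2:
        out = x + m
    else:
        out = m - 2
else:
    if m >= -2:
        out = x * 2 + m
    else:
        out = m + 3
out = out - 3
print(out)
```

x=6, m=4
x >= 3 is True; m >= -2 is True
→ out = x + m = 10
out = 10-3 = 7

7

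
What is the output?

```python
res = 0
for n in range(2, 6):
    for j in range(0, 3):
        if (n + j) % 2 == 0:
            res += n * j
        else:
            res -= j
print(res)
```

n=2,j=0: even sum, res = 0+0 = 0
n=2,j=1: odd sum, res = 0-1 = -1
n=2,j=2: even sum, res = (-1)+4 = 3
n=3,j=0: odd sum, res = 3-0 = 3
n=3,j=1: even sum, res = 3+3 = 6
n=3,j=2: odd sum, res = 6-2 = 4
n=4,j=0: even sum, res = 4+0 = 4
n=4,j=1: odd sum, res = 4-1 = 3
n=4,j=2: even sum, res = 3+8 = 11
n=5,j=0: odd sum, res = 11-0 = 11
n=5,j=1: even sum, res = 11+5 = 16
n=5,j=2: odd sum, res = 16-2 = 14

14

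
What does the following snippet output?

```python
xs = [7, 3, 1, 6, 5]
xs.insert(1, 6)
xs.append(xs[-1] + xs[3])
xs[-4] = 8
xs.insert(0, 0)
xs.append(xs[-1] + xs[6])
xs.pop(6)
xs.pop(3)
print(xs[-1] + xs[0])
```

11

insert 6 at 1 → [7, 6, 3, 1, 6, 5]
append xs[-1]+xs[3] = 5+1 = 6 → [7, 6, 3, 1, 6, 5, 6]
xs[-4] = 8 → [7, 6, 3, 8, 6, 5, 6]
insert 0 at 0 → [0, 7, 6, 3, 8, 6, 5, 6]
append xs[-1]+xs[6] = 6+5 = 11 → [0, 7, 6, 3, 8, 6, 5, 6, 11]
pop(6) removes 5 → [0, 7, 6, 3, 8, 6, 6, 11]
pop(3) removes 3 → [0, 7, 6, 8, 6, 6, 11]
xs[-1]+xs[0] = 11+0 = 11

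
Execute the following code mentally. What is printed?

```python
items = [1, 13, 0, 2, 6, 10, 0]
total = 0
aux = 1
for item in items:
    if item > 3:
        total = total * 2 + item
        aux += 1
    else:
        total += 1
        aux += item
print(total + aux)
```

item=1: not >3, total = 0+1 = 1; aux=2
item=13: >3, total = 1*2+13 = 15; aux=3
item=0: not >3, total = 15+1 = 16; aux=3
item=2: not >3, total = 16+1 = 17; aux=5
item=6: >3, total = 17*2+6 = 40; aux=6
item=10: >3, total = 40*2+10 = 90; aux=7
item=0: not >3, total = 90+1 = 91; aux=7
total+aux = 91+7 = 98

98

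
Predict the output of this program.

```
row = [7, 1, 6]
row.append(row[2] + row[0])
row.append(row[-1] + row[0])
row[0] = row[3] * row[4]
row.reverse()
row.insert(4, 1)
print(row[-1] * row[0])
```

append row[2]+row[0] = 6+7 = 13 → [7, 1, 6, 13]
append row[-1]+row[0] = 13+7 = 20 → [7, 1, 6, 13, 20]
row[0] = row[3]*row[4] = 13*20 = 260 → [260, 1, 6, 13, 20]
reverse → [20, 13, 6, 1, 260]
insert 1 at 4 → [20, 13, 6, 1, 1, 260]
row[-1]*row[0] = 260*20 = 5200

5200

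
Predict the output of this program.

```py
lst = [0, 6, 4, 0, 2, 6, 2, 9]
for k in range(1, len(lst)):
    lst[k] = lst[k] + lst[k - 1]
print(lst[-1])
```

k=1: lst[1] = 6+0 = 6 → [0, 6, 4, 0, 2, 6, 2, 9]
k=2: lst[2] = 4+6 = 10 → [0, 6, 10, 0, 2, 6, 2, 9]
k=3: lst[3] = 0+10 = 10 → [0, 6, 10, 10, 2, 6, 2, 9]
k=4: lst[4] = 2+10 = 12 → [0, 6, 10, 10, 12, 6, 2, 9]
k=5: lst[5] = 6+12 = 18 → [0, 6, 10, 10, 12, 18, 2, 9]
k=6: lst[6] = 2+18 = 20 → [0, 6, 10, 10, 12, 18, 20, 9]
k=7: lst[7] = 9+20 = 29 → [0, 6, 10, 10, 12, 18, 20, 29]

29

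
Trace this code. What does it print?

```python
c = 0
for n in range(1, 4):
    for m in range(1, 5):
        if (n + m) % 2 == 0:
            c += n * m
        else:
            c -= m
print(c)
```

12

n=1,m=1: even sum, c = 0+1 = 1
n=1,m=2: odd sum, c = 1-2 = -1
n=1,m=3: even sum, c = (-1)+3 = 2
n=1,m=4: odd sum, c = 2-4 = -2
n=2,m=1: odd sum, c = (-2)-1 = -3
n=2,m=2: even sum, c = (-3)+4 = 1
n=2,m=3: odd sum, c = 1-3 = -2
n=2,m=4: even sum, c = (-2)+8 = 6
n=3,m=1: even sum, c = 6+3 = 9
n=3,m=2: odd sum, c = 9-2 = 7
n=3,m=3: even sum, c = 7+9 = 16
n=3,m=4: odd sum, c = 16-4 = 12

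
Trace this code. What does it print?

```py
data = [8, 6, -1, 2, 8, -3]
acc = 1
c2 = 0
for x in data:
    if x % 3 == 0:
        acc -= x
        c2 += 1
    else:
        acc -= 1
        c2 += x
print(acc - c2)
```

-25

x=8: not %3==0, acc = 1-1 = 0; c2=8
x=6: %3==0, acc = 0-6 = -6; c2=9
x=-1: not %3==0, acc = (-6)-1 = -7; c2=8
x=2: not %3==0, acc = (-7)-1 = -8; c2=10
x=8: not %3==0, acc = (-8)-1 = -9; c2=18
x=-3: %3==0, acc = (-9)-(-3) = -6; c2=19
acc-c2 = (-6)-19 = -25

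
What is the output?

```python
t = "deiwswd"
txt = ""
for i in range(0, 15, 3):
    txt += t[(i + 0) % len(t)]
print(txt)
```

dwdiw

i=0: add t[0]='d' → 'd'
i=3: add t[3]='w' → 'dw'
i=6: add t[6]='d' → 'dwd'
i=9: add t[2]='i' → 'dwdi'
i=12: add t[5]='w' → 'dwdiw'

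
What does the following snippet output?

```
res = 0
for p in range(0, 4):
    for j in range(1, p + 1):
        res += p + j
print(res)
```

24

p=1,j=1: res = 0+2 = 2
p=2,j=1: res = 2+3 = 5
p=2,j=2: res = 5+4 = 9
p=3,j=1: res = 9+4 = 13
p=3,j=2: res = 13+5 = 18
p=3,j=3: res = 18+6 = 24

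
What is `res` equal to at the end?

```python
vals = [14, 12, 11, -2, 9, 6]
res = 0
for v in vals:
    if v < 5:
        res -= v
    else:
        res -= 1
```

-3

v=14: not <5, res = 0-1 = -1
v=12: not <5, res = (-1)-1 = -2
v=11: not <5, res = (-2)-1 = -3
v=-2: <5, res = (-3)-(-2) = -1
v=9: not <5, res = (-1)-1 = -2
v=6: not <5, res = (-2)-1 = -3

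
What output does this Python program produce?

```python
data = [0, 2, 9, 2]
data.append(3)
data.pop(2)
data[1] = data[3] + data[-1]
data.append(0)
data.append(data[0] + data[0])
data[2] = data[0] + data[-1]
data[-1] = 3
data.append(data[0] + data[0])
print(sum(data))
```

12

append 3 → [0, 2, 9, 2, 3]
pop(2) removes 9 → [0, 2, 2, 3]
data[1] = data[3]+data[-1] = 3+3 = 6 → [0, 6, 2, 3]
append 0 → [0, 6, 2, 3, 0]
append data[0]+data[0] = 0+0 = 0 → [0, 6, 2, 3, 0, 0]
data[2] = data[0]+data[-1] = 0+0 = 0 → [0, 6, 0, 3, 0, 0]
data[-1] = 3 → [0, 6, 0, 3, 0, 3]
append data[0]+data[0] = 0+0 = 0 → [0, 6, 0, 3, 0, 3, 0]
sum = 12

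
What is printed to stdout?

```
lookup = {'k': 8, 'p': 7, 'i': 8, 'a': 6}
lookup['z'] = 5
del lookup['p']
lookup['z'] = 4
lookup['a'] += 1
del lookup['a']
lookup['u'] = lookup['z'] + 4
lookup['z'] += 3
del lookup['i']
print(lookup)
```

{'k': 8, 'z': 7, 'u': 8}

lookup['z'] = 5 → {'k': 8, 'p': 7, 'i': 8, 'a': 6, 'z': 5}
del 'p' → {'k': 8, 'i': 8, 'a': 6, 'z': 5}
lookup['z'] = 4 → {'k': 8, 'i': 8, 'a': 6, 'z': 4}
lookup['a'] = 6+1 = 7 → {'k': 8, 'i': 8, 'a': 7, 'z': 4}
del 'a' → {'k': 8, 'i': 8, 'z': 4}
lookup['u'] = lookup['z']+4 = 8 → {'k': 8, 'i': 8, 'z': 4, 'u': 8}
lookup['z'] = 4+3 = 7 → {'k': 8, 'i': 8, 'z': 7, 'u': 8}
del 'i' → {'k': 8, 'z': 7, 'u': 8}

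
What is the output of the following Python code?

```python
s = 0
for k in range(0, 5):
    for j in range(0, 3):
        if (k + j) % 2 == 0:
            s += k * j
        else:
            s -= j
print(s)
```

9

k=0,j=0: even sum, s = 0+0 = 0
k=0,j=1: odd sum, s = 0-1 = -1
k=0,j=2: even sum, s = (-1)+0 = -1
k=1,j=0: odd sum, s = (-1)-0 = -1
k=1,j=1: even sum, s = (-1)+1 = 0
k=1,j=2: odd sum, s = 0-2 = -2
k=2,j=0: even sum, s = (-2)+0 = -2
k=2,j=1: odd sum, s = (-2)-1 = -3
k=2,j=2: even sum, s = (-3)+4 = 1
k=3,j=0: odd sum, s = 1-0 = 1
k=3,j=1: even sum, s = 1+3 = 4
k=3,j=2: odd sum, s = 4-2 = 2
k=4,j=0: even sum, s = 2+0 = 2
k=4,j=1: odd sum, s = 2-1 = 1
k=4,j=2: even sum, s = 1+8 = 9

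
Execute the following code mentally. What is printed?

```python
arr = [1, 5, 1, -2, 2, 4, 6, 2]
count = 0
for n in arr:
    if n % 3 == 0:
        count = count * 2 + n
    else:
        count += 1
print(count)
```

n=1: not %3==0, count = 0+1 = 1
n=5: not %3==0, count = 1+1 = 2
n=1: not %3==0, count = 2+1 = 3
n=-2: not %3==0, count = 3+1 = 4
n=2: not %3==0, count = 4+1 = 5
n=4: not %3==0, count = 5+1 = 6
n=6: %3==0, count = 6*2+6 = 18
n=2: not %3==0, count = 18+1 = 19

19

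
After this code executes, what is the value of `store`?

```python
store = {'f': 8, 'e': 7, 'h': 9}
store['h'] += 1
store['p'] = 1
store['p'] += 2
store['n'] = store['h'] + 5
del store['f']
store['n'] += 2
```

store['h'] = 9+1 = 10 → {'f': 8, 'e': 7, 'h': 10}
store['p'] = 1 → {'f': 8, 'e': 7, 'h': 10, 'p': 1}
store['p'] = 1+2 = 3 → {'f': 8, 'e': 7, 'h': 10, 'p': 3}
store['n'] = store['h']+5 = 15 → {'f': 8, 'e': 7, 'h': 10, 'p': 3, 'n': 15}
del 'f' → {'e': 7, 'h': 10, 'p': 3, 'n': 15}
store['n'] = 15+2 = 17 → {'e': 7, 'h': 10, 'p': 3, 'n': 17}

{'e': 7, 'h': 10, 'p': 3, 'n': 17}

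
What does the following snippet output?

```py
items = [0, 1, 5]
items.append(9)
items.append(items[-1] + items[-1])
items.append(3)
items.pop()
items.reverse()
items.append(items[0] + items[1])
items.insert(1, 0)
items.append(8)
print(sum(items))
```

68

append 9 → [0, 1, 5, 9]
append items[-1]+items[-1] = 9+9 = 18 → [0, 1, 5, 9, 18]
append 3 → [0, 1, 5, 9, 18, 3]
pop() removes 3 → [0, 1, 5, 9, 18]
reverse → [18, 9, 5, 1, 0]
append items[0]+items[1] = 18+9 = 27 → [18, 9, 5, 1, 0, 27]
insert 0 at 1 → [18, 0, 9, 5, 1, 0, 27]
append 8 → [18, 0, 9, 5, 1, 0, 27, 8]
sum = 68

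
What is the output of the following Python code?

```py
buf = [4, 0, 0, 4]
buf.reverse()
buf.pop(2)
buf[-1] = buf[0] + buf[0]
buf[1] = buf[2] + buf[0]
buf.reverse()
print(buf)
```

[8, 12, 4]

reverse → [4, 0, 0, 4]
pop(2) removes 0 → [4, 0, 4]
buf[-1] = buf[0]+buf[0] = 4+4 = 8 → [4, 0, 8]
buf[1] = buf[2]+buf[0] = 8+4 = 12 → [4, 12, 8]
reverse → [8, 12, 4]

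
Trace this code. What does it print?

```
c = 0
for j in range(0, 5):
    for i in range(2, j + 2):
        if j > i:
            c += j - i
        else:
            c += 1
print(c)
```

11

j=1,i=2: not 1>2, c = 0+1 = 1
j=2,i=2: not 2>2, c = 1+1 = 2
j=2,i=3: not 2>3, c = 2+1 = 3
j=3,i=2: 3>2, c = 3+1 = 4
j=3,i=3: not 3>3, c = 4+1 = 5
j=3,i=4: not 3>4, c = 5+1 = 6
j=4,i=2: 4>2, c = 6+2 = 8
j=4,i=3: 4>3, c = 8+1 = 9
j=4,i=4: not 4>4, c = 9+1 = 10
j=4,i=5: not 4>5, c = 10+1 = 11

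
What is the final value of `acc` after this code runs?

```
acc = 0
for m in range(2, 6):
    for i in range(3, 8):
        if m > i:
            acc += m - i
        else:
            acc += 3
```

m=2,i=3: not 2>3, acc = 0+3 = 3
m=2,i=4: not 2>4, acc = 3+3 = 6
m=2,i=5: not 2>5, acc = 6+3 = 9
m=2,i=6: not 2>6, acc = 9+3 = 12
m=2,i=7: not 2>7, acc = 12+3 = 15
m=3,i=3: not 3>3, acc = 15+3 = 18
m=3,i=4: not 3>4, acc = 18+3 = 21
m=3,i=5: not 3>5, acc = 21+3 = 24
m=3,i=6: not 3>6, acc = 24+3 = 27
m=3,i=7: not 3>7, acc = 27+3 = 30
m=4,i=3: 4>3, acc = 30+1 = 31
m=4,i=4: not 4>4, acc = 31+3 = 34
m=4,i=5: not 4>5, acc = 34+3 = 37
m=4,i=6: not 4>6, acc = 37+3 = 40
m=4,i=7: not 4>7, acc = 40+3 = 43
m=5,i=3: 5>3, acc = 43+2 = 45
m=5,i=4: 5>4, acc = 45+1 = 46
m=5,i=5: not 5>5, acc = 46+3 = 49
m=5,i=6: not 5>6, acc = 49+3 = 52
m=5,i=7: not 5>7, acc = 52+3 = 55

55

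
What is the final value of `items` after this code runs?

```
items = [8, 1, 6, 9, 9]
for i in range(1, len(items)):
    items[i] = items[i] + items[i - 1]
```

[8, 9, 15, 24, 33]

i=1: items[1] = 1+8 = 9 → [8, 9, 6, 9, 9]
i=2: items[2] = 6+9 = 15 → [8, 9, 15, 9, 9]
i=3: items[3] = 9+15 = 24 → [8, 9, 15, 24, 9]
i=4: items[4] = 9+24 = 33 → [8, 9, 15, 24, 33]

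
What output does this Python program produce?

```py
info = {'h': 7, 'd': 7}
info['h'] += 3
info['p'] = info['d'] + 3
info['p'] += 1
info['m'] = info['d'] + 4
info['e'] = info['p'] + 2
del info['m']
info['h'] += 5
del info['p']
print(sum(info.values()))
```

info['h'] = 7+3 = 10 → {'h': 10, 'd': 7}
info['p'] = info['d']+3 = 10 → {'h': 10, 'd': 7, 'p': 10}
info['p'] = 10+1 = 11 → {'h': 10, 'd': 7, 'p': 11}
info['m'] = info['d']+4 = 11 → {'h': 10, 'd': 7, 'p': 11, 'm': 11}
info['e'] = info['p']+2 = 13 → {'h': 10, 'd': 7, 'p': 11, 'm': 11, 'e': 13}
del 'm' → {'h': 10, 'd': 7, 'p': 11, 'e': 13}
info['h'] = 10+5 = 15 → {'h': 15, 'd': 7, 'p': 11, 'e': 13}
del 'p' → {'h': 15, 'd': 7, 'e': 13}
sum of values = 35

35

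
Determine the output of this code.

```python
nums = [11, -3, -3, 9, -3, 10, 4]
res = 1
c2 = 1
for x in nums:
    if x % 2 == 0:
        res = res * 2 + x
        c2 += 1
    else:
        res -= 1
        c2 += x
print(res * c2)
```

x=11: not even, res = 1-1 = 0; c2=12
x=-3: not even, res = 0-1 = -1; c2=9
x=-3: not even, res = (-1)-1 = -2; c2=6
x=9: not even, res = (-2)-1 = -3; c2=15
x=-3: not even, res = (-3)-1 = -4; c2=12
x=10: even, res = (-4)*2+10 = 2; c2=13
x=4: even, res = 2*2+4 = 8; c2=14
res*c2 = 8*14 = 112

112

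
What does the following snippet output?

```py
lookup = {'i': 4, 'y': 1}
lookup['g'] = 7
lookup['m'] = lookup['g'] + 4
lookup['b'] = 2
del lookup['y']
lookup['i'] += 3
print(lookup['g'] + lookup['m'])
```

18

lookup['g'] = 7 → {'i': 4, 'y': 1, 'g': 7}
lookup['m'] = lookup['g']+4 = 11 → {'i': 4, 'y': 1, 'g': 7, 'm': 11}
lookup['b'] = 2 → {'i': 4, 'y': 1, 'g': 7, 'm': 11, 'b': 2}
del 'y' → {'i': 4, 'g': 7, 'm': 11, 'b': 2}
lookup['i'] = 4+3 = 7 → {'i': 7, 'g': 7, 'm': 11, 'b': 2}
lookup['g']+lookup['m'] = 7+11 = 18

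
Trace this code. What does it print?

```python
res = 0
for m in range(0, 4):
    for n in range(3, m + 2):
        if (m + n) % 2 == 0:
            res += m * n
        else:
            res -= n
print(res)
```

m=2,n=3: odd sum, res = 0-3 = -3
m=3,n=3: even sum, res = (-3)+9 = 6
m=3,n=4: odd sum, res = 6-4 = 2

2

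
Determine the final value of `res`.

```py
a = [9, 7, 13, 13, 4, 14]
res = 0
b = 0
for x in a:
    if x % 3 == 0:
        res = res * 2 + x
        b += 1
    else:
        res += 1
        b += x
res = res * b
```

728

x=9: %3==0, res = 0*2+9 = 9; b=1
x=7: not %3==0, res = 9+1 = 10; b=8
x=13: not %3==0, res = 10+1 = 11; b=21
x=13: not %3==0, res = 11+1 = 12; b=34
x=4: not %3==0, res = 12+1 = 13; b=38
x=14: not %3==0, res = 13+1 = 14; b=52
res*b = 14*52 = 728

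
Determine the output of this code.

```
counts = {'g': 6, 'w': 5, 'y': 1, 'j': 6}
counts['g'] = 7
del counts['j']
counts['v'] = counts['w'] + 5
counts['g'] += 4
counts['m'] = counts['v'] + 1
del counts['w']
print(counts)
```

counts['g'] = 7 → {'g': 7, 'w': 5, 'y': 1, 'j': 6}
del 'j' → {'g': 7, 'w': 5, 'y': 1}
counts['v'] = counts['w']+5 = 10 → {'g': 7, 'w': 5, 'y': 1, 'v': 10}
counts['g'] = 7+4 = 11 → {'g': 11, 'w': 5, 'y': 1, 'v': 10}
counts['m'] = counts['v']+1 = 11 → {'g': 11, 'w': 5, 'y': 1, 'v': 10, 'm': 11}
del 'w' → {'g': 11, 'y': 1, 'v': 10, 'm': 11}

{'g': 11, 'y': 1, 'v': 10, 'm': 11}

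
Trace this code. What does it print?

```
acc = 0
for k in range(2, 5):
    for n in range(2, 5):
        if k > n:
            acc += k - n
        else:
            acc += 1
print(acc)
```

k=2,n=2: not 2>2, acc = 0+1 = 1
k=2,n=3: not 2>3, acc = 1+1 = 2
k=2,n=4: not 2>4, acc = 2+1 = 3
k=3,n=2: 3>2, acc = 3+1 = 4
k=3,n=3: not 3>3, acc = 4+1 = 5
k=3,n=4: not 3>4, acc = 5+1 = 6
k=4,n=2: 4>2, acc = 6+2 = 8
k=4,n=3: 4>3, acc = 8+1 = 9
k=4,n=4: not 4>4, acc = 9+1 = 10

10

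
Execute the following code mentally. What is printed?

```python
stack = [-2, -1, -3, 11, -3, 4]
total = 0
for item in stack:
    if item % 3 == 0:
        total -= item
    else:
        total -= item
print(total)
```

item=-2: not %3==0, total = 0-(-2) = 2
item=-1: not %3==0, total = 2-(-1) = 3
item=-3: %3==0, total = 3-(-3) = 6
item=11: not %3==0, total = 6-11 = -5
item=-3: %3==0, total = (-5)-(-3) = -2
item=4: not %3==0, total = (-2)-4 = -6

-6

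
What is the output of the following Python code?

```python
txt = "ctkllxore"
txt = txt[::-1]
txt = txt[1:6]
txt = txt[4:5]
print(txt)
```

l

reverse → 'eroxllktc'
slice [1:6] → 'roxll'
slice [4:5] → 'l'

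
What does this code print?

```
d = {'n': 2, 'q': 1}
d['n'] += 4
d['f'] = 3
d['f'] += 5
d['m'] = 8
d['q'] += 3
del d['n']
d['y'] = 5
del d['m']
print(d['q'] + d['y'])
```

d['n'] = 2+4 = 6 → {'n': 6, 'q': 1}
d['f'] = 3 → {'n': 6, 'q': 1, 'f': 3}
d['f'] = 3+5 = 8 → {'n': 6, 'q': 1, 'f': 8}
d['m'] = 8 → {'n': 6, 'q': 1, 'f': 8, 'm': 8}
d['q'] = 1+3 = 4 → {'n': 6, 'q': 4, 'f': 8, 'm': 8}
del 'n' → {'q': 4, 'f': 8, 'm': 8}
d['y'] = 5 → {'q': 4, 'f': 8, 'm': 8, 'y': 5}
del 'm' → {'q': 4, 'f': 8, 'y': 5}
d['q']+d['y'] = 4+5 = 9

9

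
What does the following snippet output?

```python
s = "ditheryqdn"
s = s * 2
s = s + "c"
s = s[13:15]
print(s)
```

repeat ×2 → 'ditheryqdnditheryqdn'
+ 'c' → 'ditheryqdnditheryqdnc'
slice [13:15] → 'he'

he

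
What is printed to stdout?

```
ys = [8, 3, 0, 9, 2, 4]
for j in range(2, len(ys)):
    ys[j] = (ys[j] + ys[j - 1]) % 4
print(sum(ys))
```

j=2: ys[2] = (0+3)%4 = 3 → [8, 3, 3, 9, 2, 4]
j=3: ys[3] = (9+3)%4 = 0 → [8, 3, 3, 0, 2, 4]
j=4: ys[4] = (2+0)%4 = 2 → [8, 3, 3, 0, 2, 4]
j=5: ys[5] = (4+2)%4 = 2 → [8, 3, 3, 0, 2, 2]
sum = 18

18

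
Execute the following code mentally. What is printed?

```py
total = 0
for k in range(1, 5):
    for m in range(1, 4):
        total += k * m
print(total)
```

k=1,m=1: total = 0+1 = 1
k=1,m=2: total = 1+2 = 3
k=1,m=3: total = 3+3 = 6
k=2,m=1: total = 6+2 = 8
k=2,m=2: total = 8+4 = 12
k=2,m=3: total = 12+6 = 18
k=3,m=1: total = 18+3 = 21
k=3,m=2: total = 21+6 = 27
k=3,m=3: total = 27+9 = 36
k=4,m=1: total = 36+4 = 40
k=4,m=2: total = 40+8 = 48
k=4,m=3: total = 48+12 = 60

60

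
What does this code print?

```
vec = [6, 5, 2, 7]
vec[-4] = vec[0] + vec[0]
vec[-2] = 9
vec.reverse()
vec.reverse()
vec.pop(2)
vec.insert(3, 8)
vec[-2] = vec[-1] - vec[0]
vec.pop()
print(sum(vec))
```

13

vec[-4] = vec[0]+vec[0] = 6+6 = 12 → [12, 5, 2, 7]
vec[-2] = 9 → [12, 5, 9, 7]
reverse → [7, 9, 5, 12]
reverse → [12, 5, 9, 7]
pop(2) removes 9 → [12, 5, 7]
insert 8 at 3 → [12, 5, 7, 8]
vec[-2] = vec[-1]-vec[0] = 8-12 = -4 → [12, 5, -4, 8]
pop() removes 8 → [12, 5, -4]
sum = 13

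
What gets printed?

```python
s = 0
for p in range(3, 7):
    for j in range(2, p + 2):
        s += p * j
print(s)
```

p=3,j=2: s = 0+6 = 6
p=3,j=3: s = 6+9 = 15
p=3,j=4: s = 15+12 = 27
p=4,j=2: s = 27+8 = 35
p=4,j=3: s = 35+12 = 47
p=4,j=4: s = 47+16 = 63
p=4,j=5: s = 63+20 = 83
p=5,j=2: s = 83+10 = 93
p=5,j=3: s = 93+15 = 108
p=5,j=4: s = 108+20 = 128
p=5,j=5: s = 128+25 = 153
p=5,j=6: s = 153+30 = 183
p=6,j=2: s = 183+12 = 195
p=6,j=3: s = 195+18 = 213
p=6,j=4: s = 213+24 = 237
p=6,j=5: s = 237+30 = 267
p=6,j=6: s = 267+36 = 303
p=6,j=7: s = 303+42 = 345

345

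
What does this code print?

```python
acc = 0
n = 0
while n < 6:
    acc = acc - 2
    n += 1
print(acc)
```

n=0: acc = 0-2 = -2
n=1: acc = (-2)-2 = -4
n=2: acc = (-4)-2 = -6
n=3: acc = (-6)-2 = -8
n=4: acc = (-8)-2 = -10
n=5: acc = (-10)-2 = -12

-12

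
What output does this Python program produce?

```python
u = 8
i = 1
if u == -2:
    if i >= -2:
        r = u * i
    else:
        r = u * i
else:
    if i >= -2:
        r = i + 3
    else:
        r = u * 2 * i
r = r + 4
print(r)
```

u=8, i=1
u == -2 is False; i >= -2 is True
→ r = i + 3 = 4
r = 4+4 = 8

8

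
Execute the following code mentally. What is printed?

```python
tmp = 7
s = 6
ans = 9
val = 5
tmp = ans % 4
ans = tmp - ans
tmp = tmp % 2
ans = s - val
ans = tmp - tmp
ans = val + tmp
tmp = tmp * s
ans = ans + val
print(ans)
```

11

tmp = 9%4 = 1
ans = 1-9 = -8
tmp = 1%2 = 1
ans = 6-5 = 1
ans = 1-1 = 0
ans = 5+1 = 6
tmp = 1*6 = 6
ans = 6+5 = 11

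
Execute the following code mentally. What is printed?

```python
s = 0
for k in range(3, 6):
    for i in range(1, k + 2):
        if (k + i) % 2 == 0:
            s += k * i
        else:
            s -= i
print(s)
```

k=3,i=1: even sum, s = 0+3 = 3
k=3,i=2: odd sum, s = 3-2 = 1
k=3,i=3: even sum, s = 1+9 = 10
k=3,i=4: odd sum, s = 10-4 = 6
k=4,i=1: odd sum, s = 6-1 = 5
k=4,i=2: even sum, s = 5+8 = 13
k=4,i=3: odd sum, s = 13-3 = 10
k=4,i=4: even sum, s = 10+16 = 26
k=4,i=5: odd sum, s = 26-5 = 21
k=5,i=1: even sum, s = 21+5 = 26
k=5,i=2: odd sum, s = 26-2 = 24
k=5,i=3: even sum, s = 24+15 = 39
k=5,i=4: odd sum, s = 39-4 = 35
k=5,i=5: even sum, s = 35+25 = 60
k=5,i=6: odd sum, s = 60-6 = 54

54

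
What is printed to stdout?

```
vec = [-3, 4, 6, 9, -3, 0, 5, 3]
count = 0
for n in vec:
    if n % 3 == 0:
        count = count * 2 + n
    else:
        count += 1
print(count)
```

97

n=-3: %3==0, count = 0*2+(-3) = -3
n=4: not %3==0, count = (-3)+1 = -2
n=6: %3==0, count = (-2)*2+6 = 2
n=9: %3==0, count = 2*2+9 = 13
n=-3: %3==0, count = 13*2+(-3) = 23
n=0: %3==0, count = 23*2+0 = 46
n=5: not %3==0, count = 46+1 = 47
n=3: %3==0, count = 47*2+3 = 97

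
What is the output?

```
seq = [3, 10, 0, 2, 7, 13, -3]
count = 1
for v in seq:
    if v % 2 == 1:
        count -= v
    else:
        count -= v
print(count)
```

v=3: odd, count = 1-3 = -2
v=10: not odd, count = (-2)-10 = -12
v=0: not odd, count = (-12)-0 = -12
v=2: not odd, count = (-12)-2 = -14
v=7: odd, count = (-14)-7 = -21
v=13: odd, count = (-21)-13 = -34
v=-3: odd, count = (-34)-(-3) = -31

-31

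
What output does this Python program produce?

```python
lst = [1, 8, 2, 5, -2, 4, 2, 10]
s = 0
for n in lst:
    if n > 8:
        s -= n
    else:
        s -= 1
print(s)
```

-17

n=1: not >8, s = 0-1 = -1
n=8: not >8, s = (-1)-1 = -2
n=2: not >8, s = (-2)-1 = -3
n=5: not >8, s = (-3)-1 = -4
n=-2: not >8, s = (-4)-1 = -5
n=4: not >8, s = (-5)-1 = -6
n=2: not >8, s = (-6)-1 = -7
n=10: >8, s = (-7)-10 = -17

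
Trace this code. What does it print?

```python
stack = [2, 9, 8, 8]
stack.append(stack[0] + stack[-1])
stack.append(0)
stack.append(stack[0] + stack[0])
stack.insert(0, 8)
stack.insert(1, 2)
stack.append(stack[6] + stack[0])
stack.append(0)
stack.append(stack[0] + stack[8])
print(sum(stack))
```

81

append stack[0]+stack[-1] = 2+8 = 10 → [2, 9, 8, 8, 10]
append 0 → [2, 9, 8, 8, 10, 0]
append stack[0]+stack[0] = 2+2 = 4 → [2, 9, 8, 8, 10, 0, 4]
insert 8 at 0 → [8, 2, 9, 8, 8, 10, 0, 4]
insert 2 at 1 → [8, 2, 2, 9, 8, 8, 10, 0, 4]
append stack[6]+stack[0] = 10+8 = 18 → [8, 2, 2, 9, 8, 8, 10, 0, 4, 18]
append 0 → [8, 2, 2, 9, 8, 8, 10, 0, 4, 18, 0]
append stack[0]+stack[8] = 8+4 = 12 → [8, 2, 2, 9, 8, 8, 10, 0, 4, 18, 0, 12]
sum = 81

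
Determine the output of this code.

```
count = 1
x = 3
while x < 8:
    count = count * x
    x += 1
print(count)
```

x=3: count = 1*3 = 3
x=4: count = 3*4 = 12
x=5: count = 12*5 = 60
x=6: count = 60*6 = 360
x=7: count = 360*7 = 2520

2520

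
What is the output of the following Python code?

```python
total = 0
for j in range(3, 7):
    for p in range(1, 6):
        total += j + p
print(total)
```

150

j=3,p=1: total = 0+4 = 4
j=3,p=2: total = 4+5 = 9
j=3,p=3: total = 9+6 = 15
j=3,p=4: total = 15+7 = 22
j=3,p=5: total = 22+8 = 30
j=4,p=1: total = 30+5 = 35
j=4,p=2: total = 35+6 = 41
j=4,p=3: total = 41+7 = 48
j=4,p=4: total = 48+8 = 56
j=4,p=5: total = 56+9 = 65
j=5,p=1: total = 65+6 = 71
j=5,p=2: total = 71+7 = 78
j=5,p=3: total = 78+8 = 86
j=5,p=4: total = 86+9 = 95
j=5,p=5: total = 95+10 = 105
j=6,p=1: total = 105+7 = 112
j=6,p=2: total = 112+8 = 120
j=6,p=3: total = 120+9 = 129
j=6,p=4: total = 129+10 = 139
j=6,p=5: total = 139+11 = 150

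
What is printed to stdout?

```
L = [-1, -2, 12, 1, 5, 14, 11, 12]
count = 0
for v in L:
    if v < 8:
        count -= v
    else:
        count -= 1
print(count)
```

v=-1: <8, count = 0-(-1) = 1
v=-2: <8, count = 1-(-2) = 3
v=12: not <8, count = 3-1 = 2
v=1: <8, count = 2-1 = 1
v=5: <8, count = 1-5 = -4
v=14: not <8, count = (-4)-1 = -5
v=11: not <8, count = (-5)-1 = -6
v=12: not <8, count = (-6)-1 = -7

-7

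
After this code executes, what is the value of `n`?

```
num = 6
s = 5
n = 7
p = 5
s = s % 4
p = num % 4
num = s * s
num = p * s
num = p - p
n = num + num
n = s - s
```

s = 5%4 = 1
p = 6%4 = 2
num = 1*1 = 1
num = 2*1 = 2
num = 2-2 = 0
n = 0+0 = 0
n = 1-1 = 0

0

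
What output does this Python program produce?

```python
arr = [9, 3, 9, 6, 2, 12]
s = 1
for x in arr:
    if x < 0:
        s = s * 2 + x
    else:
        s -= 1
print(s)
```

x=9: not <0, s = 1-1 = 0
x=3: not <0, s = 0-1 = -1
x=9: not <0, s = (-1)-1 = -2
x=6: not <0, s = (-2)-1 = -3
x=2: not <0, s = (-3)-1 = -4
x=12: not <0, s = (-4)-1 = -5

-5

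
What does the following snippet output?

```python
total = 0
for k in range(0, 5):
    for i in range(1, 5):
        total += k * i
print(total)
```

100

k=0,i=1: total = 0+0 = 0
k=0,i=2: total = 0+0 = 0
k=0,i=3: total = 0+0 = 0
k=0,i=4: total = 0+0 = 0
k=1,i=1: total = 0+1 = 1
k=1,i=2: total = 1+2 = 3
k=1,i=3: total = 3+3 = 6
k=1,i=4: total = 6+4 = 10
k=2,i=1: total = 10+2 = 12
k=2,i=2: total = 12+4 = 16
k=2,i=3: total = 16+6 = 22
k=2,i=4: total = 22+8 = 30
k=3,i=1: total = 30+3 = 33
k=3,i=2: total = 33+6 = 39
k=3,i=3: total = 39+9 = 48
k=3,i=4: total = 48+12 = 60
k=4,i=1: total = 60+4 = 64
k=4,i=2: total = 64+8 = 72
k=4,i=3: total = 72+12 = 84
k=4,i=4: total = 84+16 = 100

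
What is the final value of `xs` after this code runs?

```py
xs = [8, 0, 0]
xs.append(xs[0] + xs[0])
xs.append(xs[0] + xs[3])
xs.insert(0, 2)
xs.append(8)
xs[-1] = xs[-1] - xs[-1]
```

append xs[0]+xs[0] = 8+8 = 16 → [8, 0, 0, 16]
append xs[0]+xs[3] = 8+16 = 24 → [8, 0, 0, 16, 24]
insert 2 at 0 → [2, 8, 0, 0, 16, 24]
append 8 → [2, 8, 0, 0, 16, 24, 8]
xs[-1] = xs[-1]-xs[-1] = 8-8 = 0 → [2, 8, 0, 0, 16, 24, 0]

[2, 8, 0, 0, 16, 24, 0]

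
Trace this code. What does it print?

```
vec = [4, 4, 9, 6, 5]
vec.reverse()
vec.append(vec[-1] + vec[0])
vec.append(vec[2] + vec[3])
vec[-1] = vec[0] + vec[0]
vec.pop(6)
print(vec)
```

reverse → [5, 6, 9, 4, 4]
append vec[-1]+vec[0] = 4+5 = 9 → [5, 6, 9, 4, 4, 9]
append vec[2]+vec[3] = 9+4 = 13 → [5, 6, 9, 4, 4, 9, 13]
vec[-1] = vec[0]+vec[0] = 5+5 = 10 → [5, 6, 9, 4, 4, 9, 10]
pop(6) removes 10 → [5, 6, 9, 4, 4, 9]

[5, 6, 9, 4, 4, 9]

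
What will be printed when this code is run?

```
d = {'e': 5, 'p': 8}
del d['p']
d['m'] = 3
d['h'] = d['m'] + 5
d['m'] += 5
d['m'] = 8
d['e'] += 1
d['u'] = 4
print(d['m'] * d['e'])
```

del 'p' → {'e': 5}
d['m'] = 3 → {'e': 5, 'm': 3}
d['h'] = d['m']+5 = 8 → {'e': 5, 'm': 3, 'h': 8}
d['m'] = 3+5 = 8 → {'e': 5, 'm': 8, 'h': 8}
d['m'] = 8 → {'e': 5, 'm': 8, 'h': 8}
d['e'] = 5+1 = 6 → {'e': 6, 'm': 8, 'h': 8}
d['u'] = 4 → {'e': 6, 'm': 8, 'h': 8, 'u': 4}
d['m']*d['e'] = 8*6 = 48

48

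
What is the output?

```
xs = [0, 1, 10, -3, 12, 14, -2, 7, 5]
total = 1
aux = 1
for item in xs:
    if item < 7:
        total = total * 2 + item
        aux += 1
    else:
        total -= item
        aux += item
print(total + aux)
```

item=0: <7, total = 1*2+0 = 2; aux=2
item=1: <7, total = 2*2+1 = 5; aux=3
item=10: not <7, total = 5-10 = -5; aux=13
item=-3: <7, total = (-5)*2+(-3) = -13; aux=14
item=12: not <7, total = (-13)-12 = -25; aux=26
item=14: not <7, total = (-25)-14 = -39; aux=40
item=-2: <7, total = (-39)*2+(-2) = -80; aux=41
item=7: not <7, total = (-80)-7 = -87; aux=48
item=5: <7, total = (-87)*2+5 = -169; aux=49
total+aux = (-169)+49 = -120

-120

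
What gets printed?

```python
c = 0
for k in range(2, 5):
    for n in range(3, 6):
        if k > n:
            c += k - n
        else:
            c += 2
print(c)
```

17

k=2,n=3: not 2>3, c = 0+2 = 2
k=2,n=4: not 2>4, c = 2+2 = 4
k=2,n=5: not 2>5, c = 4+2 = 6
k=3,n=3: not 3>3, c = 6+2 = 8
k=3,n=4: not 3>4, c = 8+2 = 10
k=3,n=5: not 3>5, c = 10+2 = 12
k=4,n=3: 4>3, c = 12+1 = 13
k=4,n=4: not 4>4, c = 13+2 = 15
k=4,n=5: not 4>5, c = 15+2 = 17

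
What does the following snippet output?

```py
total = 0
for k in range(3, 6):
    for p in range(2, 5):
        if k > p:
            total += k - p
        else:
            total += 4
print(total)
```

22

k=3,p=2: 3>2, total = 0+1 = 1
k=3,p=3: not 3>3, total = 1+4 = 5
k=3,p=4: not 3>4, total = 5+4 = 9
k=4,p=2: 4>2, total = 9+2 = 11
k=4,p=3: 4>3, total = 11+1 = 12
k=4,p=4: not 4>4, total = 12+4 = 16
k=5,p=2: 5>2, total = 16+3 = 19
k=5,p=3: 5>3, total = 19+2 = 21
k=5,p=4: 5>4, total = 21+1 = 22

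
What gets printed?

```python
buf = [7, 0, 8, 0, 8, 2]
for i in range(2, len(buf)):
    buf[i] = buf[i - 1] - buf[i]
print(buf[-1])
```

i=2: buf[2] = 0-8 = -8 → [7, 0, -8, 0, 8, 2]
i=3: buf[3] = (-8)-0 = -8 → [7, 0, -8, -8, 8, 2]
i=4: buf[4] = (-8)-8 = -16 → [7, 0, -8, -8, -16, 2]
i=5: buf[5] = (-16)-2 = -18 → [7, 0, -8, -8, -16, -18]

-18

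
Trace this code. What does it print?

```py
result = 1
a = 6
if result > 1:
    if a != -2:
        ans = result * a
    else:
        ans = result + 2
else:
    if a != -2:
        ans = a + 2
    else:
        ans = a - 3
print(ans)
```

8

result=1, a=6
result > 1 is False; a != -2 is True
→ ans = a + 2 = 8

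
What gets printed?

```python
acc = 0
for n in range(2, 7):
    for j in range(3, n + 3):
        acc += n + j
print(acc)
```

n=2,j=3: acc = 0+5 = 5
n=2,j=4: acc = 5+6 = 11
n=3,j=3: acc = 11+6 = 17
n=3,j=4: acc = 17+7 = 24
n=3,j=5: acc = 24+8 = 32
n=4,j=3: acc = 32+7 = 39
n=4,j=4: acc = 39+8 = 47
n=4,j=5: acc = 47+9 = 56
n=4,j=6: acc = 56+10 = 66
n=5,j=3: acc = 66+8 = 74
n=5,j=4: acc = 74+9 = 83
n=5,j=5: acc = 83+10 = 93
n=5,j=6: acc = 93+11 = 104
n=5,j=7: acc = 104+12 = 116
n=6,j=3: acc = 116+9 = 125
n=6,j=4: acc = 125+10 = 135
n=6,j=5: acc = 135+11 = 146
n=6,j=6: acc = 146+12 = 158
n=6,j=7: acc = 158+13 = 171
n=6,j=8: acc = 171+14 = 185

185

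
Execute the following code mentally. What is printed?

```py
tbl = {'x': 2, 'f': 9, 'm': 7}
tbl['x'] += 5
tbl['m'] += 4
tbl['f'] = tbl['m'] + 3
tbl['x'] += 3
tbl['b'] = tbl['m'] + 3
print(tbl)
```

tbl['x'] = 2+5 = 7 → {'x': 7, 'f': 9, 'm': 7}
tbl['m'] = 7+4 = 11 → {'x': 7, 'f': 9, 'm': 11}
tbl['f'] = tbl['m']+3 = 14 → {'x': 7, 'f': 14, 'm': 11}
tbl['x'] = 7+3 = 10 → {'x': 10, 'f': 14, 'm': 11}
tbl['b'] = tbl['m']+3 = 14 → {'x': 10, 'f': 14, 'm': 11, 'b': 14}

{'x': 10, 'f': 14, 'm': 11, 'b': 14}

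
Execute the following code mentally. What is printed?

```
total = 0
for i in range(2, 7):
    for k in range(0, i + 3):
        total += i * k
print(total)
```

i=2,k=0: total = 0+0 = 0
i=2,k=1: total = 0+2 = 2
i=2,k=2: total = 2+4 = 6
i=2,k=3: total = 6+6 = 12
i=2,k=4: total = 12+8 = 20
i=3,k=0: total = 20+0 = 20
i=3,k=1: total = 20+3 = 23
i=3,k=2: total = 23+6 = 29
i=3,k=3: total = 29+9 = 38
i=3,k=4: total = 38+12 = 50
i=3,k=5: total = 50+15 = 65
i=4,k=0: total = 65+0 = 65
i=4,k=1: total = 65+4 = 69
i=4,k=2: total = 69+8 = 77
i=4,k=3: total = 77+12 = 89
i=4,k=4: total = 89+16 = 105
i=4,k=5: total = 105+20 = 125
i=4,k=6: total = 125+24 = 149
i=5,k=0: total = 149+0 = 149
i=5,k=1: total = 149+5 = 154
i=5,k=2: total = 154+10 = 164
i=5,k=3: total = 164+15 = 179
i=5,k=4: total = 179+20 = 199
i=5,k=5: total = 199+25 = 224
i=5,k=6: total = 224+30 = 254
i=5,k=7: total = 254+35 = 289
i=6,k=0: total = 289+0 = 289
i=6,k=1: total = 289+6 = 295
i=6,k=2: total = 295+12 = 307
i=6,k=3: total = 307+18 = 325
i=6,k=4: total = 325+24 = 349
i=6,k=5: total = 349+30 = 379
i=6,k=6: total = 379+36 = 415
i=6,k=7: total = 415+42 = 457
i=6,k=8: total = 457+48 = 505

505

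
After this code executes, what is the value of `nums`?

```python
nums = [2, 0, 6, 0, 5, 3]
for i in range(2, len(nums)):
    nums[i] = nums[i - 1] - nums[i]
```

i=2: nums[2] = 0-6 = -6 → [2, 0, -6, 0, 5, 3]
i=3: nums[3] = (-6)-0 = -6 → [2, 0, -6, -6, 5, 3]
i=4: nums[4] = (-6)-5 = -11 → [2, 0, -6, -6, -11, 3]
i=5: nums[5] = (-11)-3 = -14 → [2, 0, -6, -6, -11, -14]

[2, 0, -6, -6, -11, -14]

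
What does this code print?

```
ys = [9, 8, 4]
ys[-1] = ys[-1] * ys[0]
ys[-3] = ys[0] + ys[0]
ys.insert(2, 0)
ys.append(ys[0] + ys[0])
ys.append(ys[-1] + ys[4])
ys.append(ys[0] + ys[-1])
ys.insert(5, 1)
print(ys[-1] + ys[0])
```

108

ys[-1] = ys[-1]*ys[0] = 4*9 = 36 → [9, 8, 36]
ys[-3] = ys[0]+ys[0] = 9+9 = 18 → [18, 8, 36]
insert 0 at 2 → [18, 8, 0, 36]
append ys[0]+ys[0] = 18+18 = 36 → [18, 8, 0, 36, 36]
append ys[-1]+ys[4] = 36+36 = 72 → [18, 8, 0, 36, 36, 72]
append ys[0]+ys[-1] = 18+72 = 90 → [18, 8, 0, 36, 36, 72, 90]
insert 1 at 5 → [18, 8, 0, 36, 36, 1, 72, 90]
ys[-1]+ys[0] = 90+18 = 108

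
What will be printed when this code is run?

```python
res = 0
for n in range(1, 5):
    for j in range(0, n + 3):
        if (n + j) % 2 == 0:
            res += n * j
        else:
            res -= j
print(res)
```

n=1,j=0: odd sum, res = 0-0 = 0
n=1,j=1: even sum, res = 0+1 = 1
n=1,j=2: odd sum, res = 1-2 = -1
n=1,j=3: even sum, res = (-1)+3 = 2
n=2,j=0: even sum, res = 2+0 = 2
n=2,j=1: odd sum, res = 2-1 = 1
n=2,j=2: even sum, res = 1+4 = 5
n=2,j=3: odd sum, res = 5-3 = 2
n=2,j=4: even sum, res = 2+8 = 10
n=3,j=0: odd sum, res = 10-0 = 10
n=3,j=1: even sum, res = 10+3 = 13
n=3,j=2: odd sum, res = 13-2 = 11
n=3,j=3: even sum, res = 11+9 = 20
n=3,j=4: odd sum, res = 20-4 = 16
n=3,j=5: even sum, res = 16+15 = 31
n=4,j=0: even sum, res = 31+0 = 31
n=4,j=1: odd sum, res = 31-1 = 30
n=4,j=2: even sum, res = 30+8 = 38
n=4,j=3: odd sum, res = 38-3 = 35
n=4,j=4: even sum, res = 35+16 = 51
n=4,j=5: odd sum, res = 51-5 = 46
n=4,j=6: even sum, res = 46+24 = 70

70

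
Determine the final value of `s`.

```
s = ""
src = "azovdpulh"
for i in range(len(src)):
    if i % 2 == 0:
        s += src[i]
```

i=0: add 'a' → 'a'
i=1: skip
i=2: add 'o' → 'ao'
i=3: skip
i=4: add 'd' → 'aod'
i=5: skip
i=6: add 'u' → 'aodu'
i=7: skip
i=8: add 'h' → 'aoduh'

'aoduh'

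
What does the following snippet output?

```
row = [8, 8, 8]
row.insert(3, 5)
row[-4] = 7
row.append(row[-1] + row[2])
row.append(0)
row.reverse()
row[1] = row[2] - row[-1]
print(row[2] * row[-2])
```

insert 5 at 3 → [8, 8, 8, 5]
row[-4] = 7 → [7, 8, 8, 5]
append row[-1]+row[2] = 5+8 = 13 → [7, 8, 8, 5, 13]
append 0 → [7, 8, 8, 5, 13, 0]
reverse → [0, 13, 5, 8, 8, 7]
row[1] = row[2]-row[-1] = 5-7 = -2 → [0, -2, 5, 8, 8, 7]
row[2]*row[-2] = 5*8 = 40

40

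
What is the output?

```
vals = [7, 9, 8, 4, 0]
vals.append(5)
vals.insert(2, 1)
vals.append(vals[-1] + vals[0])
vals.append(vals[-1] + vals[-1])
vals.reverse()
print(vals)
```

append 5 → [7, 9, 8, 4, 0, 5]
insert 1 at 2 → [7, 9, 1, 8, 4, 0, 5]
append vals[-1]+vals[0] = 5+7 = 12 → [7, 9, 1, 8, 4, 0, 5, 12]
append vals[-1]+vals[-1] = 12+12 = 24 → [7, 9, 1, 8, 4, 0, 5, 12, 24]
reverse → [24, 12, 5, 0, 4, 8, 1, 9, 7]

[24, 12, 5, 0, 4, 8, 1, 9, 7]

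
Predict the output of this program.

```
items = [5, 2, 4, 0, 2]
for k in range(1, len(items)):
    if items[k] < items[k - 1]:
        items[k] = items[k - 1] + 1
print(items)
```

[5, 6, 7, 8, 9]

k=1: 2<5, items[1] = 5+1 = 6 → [5, 6, 4, 0, 2]
k=2: 4<6, items[2] = 6+1 = 7 → [5, 6, 7, 0, 2]
k=3: 0<7, items[3] = 7+1 = 8 → [5, 6, 7, 8, 2]
k=4: 2<8, items[4] = 8+1 = 9 → [5, 6, 7, 8, 9]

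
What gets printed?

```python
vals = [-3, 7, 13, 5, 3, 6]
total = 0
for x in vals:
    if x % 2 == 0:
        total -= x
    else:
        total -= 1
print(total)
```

x=-3: not even, total = 0-1 = -1
x=7: not even, total = (-1)-1 = -2
x=13: not even, total = (-2)-1 = -3
x=5: not even, total = (-3)-1 = -4
x=3: not even, total = (-4)-1 = -5
x=6: even, total = (-5)-6 = -11

-11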